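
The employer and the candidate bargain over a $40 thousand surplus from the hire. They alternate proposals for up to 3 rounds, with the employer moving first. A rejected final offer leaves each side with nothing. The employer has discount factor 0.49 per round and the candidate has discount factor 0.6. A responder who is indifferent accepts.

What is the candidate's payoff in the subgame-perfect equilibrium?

12.24

Solve by backward induction from round 3.
Round 3 (the employer proposes): rejection yields 0 for the candidate; the employer offers 0 and keeps 40.
Round 2 (the candidate proposes): the employer can get 40 next round, worth 0.49 × 40 = 19.6 now. The candidate offers 19.6 and keeps 40 − 19.6 = 20.4.
Round 1 (the employer proposes): the candidate can get 20.4 next round, worth 0.6 × 20.4 = 12.24 now; the employer offers that and keeps 27.76.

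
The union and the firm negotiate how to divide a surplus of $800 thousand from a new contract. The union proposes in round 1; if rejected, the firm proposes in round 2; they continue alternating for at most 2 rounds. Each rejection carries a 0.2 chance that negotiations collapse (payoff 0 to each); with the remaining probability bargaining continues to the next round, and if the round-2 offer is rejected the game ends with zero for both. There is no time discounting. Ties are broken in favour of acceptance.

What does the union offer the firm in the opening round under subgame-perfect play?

Round 2 (the firm proposes): rejection yields 0 for the union; the firm offers 0 and keeps 800.
Round 1 (the union proposes): rejecting gives the firm an expected 0.8 × 800 = 640; the union offers that and keeps 160.

640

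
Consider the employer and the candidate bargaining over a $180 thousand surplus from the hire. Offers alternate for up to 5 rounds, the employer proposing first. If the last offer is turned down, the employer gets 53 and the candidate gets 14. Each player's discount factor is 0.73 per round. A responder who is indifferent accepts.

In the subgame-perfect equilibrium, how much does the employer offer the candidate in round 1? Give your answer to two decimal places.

58.36

Solve by backward induction from round 5.
Round 5 (the employer proposes): the candidate gets 14 if talks fail, so the employer offers 14 and keeps 166.
Round 4 (the candidate proposes): the employer can get 166 next round, worth 0.73 × 166 = 121.18 now; the candidate offers that and keeps 58.82.
Round 3 (the employer proposes): the candidate can get 58.82 next round, worth 0.73 × 58.82 = 42.9386 now. The employer offers 42.9386 and keeps 180 − 42.9386 = 137.0614.
Round 2 (the candidate proposes): the employer can get 137.0614 next round, worth 0.73 × 137.0614 = 100.054822 now. The candidate offers 100.054822 and keeps 180 − 100.054822 = 79.945178.
Round 1 (the employer proposes): the candidate can get 79.945178 next round, worth 0.73 × 79.945178 = 58.35997994 now, so the employer offers 58.35997994, keeping 121.64002006.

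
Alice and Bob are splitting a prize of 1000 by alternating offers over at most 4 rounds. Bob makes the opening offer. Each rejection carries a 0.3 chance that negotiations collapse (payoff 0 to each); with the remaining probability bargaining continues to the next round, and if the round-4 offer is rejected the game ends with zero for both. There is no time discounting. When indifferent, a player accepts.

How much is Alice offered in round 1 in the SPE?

553

Round 4 (Alice proposes): rejection yields 0 for Bob; Alice offers 0 and keeps 1000.
Round 3 (Bob proposes): rejecting gives Alice an expected 0.7 × 1000 = 700. Bob offers 700 and keeps 1000 − 700 = 300.
Round 2 (Alice proposes): rejecting gives Bob an expected 0.7 × 300 = 210; Alice offers that and keeps 790.
Round 1 (Bob proposes): rejecting gives Alice an expected 0.7 × 790 = 553. Bob offers 553 and keeps 1000 − 553 = 447.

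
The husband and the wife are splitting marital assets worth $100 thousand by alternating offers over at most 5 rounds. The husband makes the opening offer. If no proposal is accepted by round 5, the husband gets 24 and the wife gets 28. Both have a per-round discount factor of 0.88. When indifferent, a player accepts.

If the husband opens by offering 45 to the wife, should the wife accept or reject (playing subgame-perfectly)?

Round 5 (the husband proposes): the wife gets 28 if talks fail, so the husband offers 28 and keeps 72.
Round 4 (the wife proposes): the husband can get 72 next round, worth 0.88 × 72 = 63.36 now, so the wife offers 63.36, keeping 36.64.
Round 3 (the husband proposes): the wife can get 36.64 next round, worth 0.88 × 36.64 = 32.2432 now, so the husband offers 32.2432, keeping 67.7568.
Round 2 (the wife proposes): the husband can get 67.7568 next round, worth 0.88 × 67.7568 = 59.625984 now. The wife offers 59.625984 and keeps 100 − 59.625984 = 40.374016.
So by rejecting in round 1, the wife gets 40.374016 next round, worth 0.88 × 40.374016 = 35.52913408 now.
Offer 45 ≥ 35.52913408, so the wife accepts.

Accept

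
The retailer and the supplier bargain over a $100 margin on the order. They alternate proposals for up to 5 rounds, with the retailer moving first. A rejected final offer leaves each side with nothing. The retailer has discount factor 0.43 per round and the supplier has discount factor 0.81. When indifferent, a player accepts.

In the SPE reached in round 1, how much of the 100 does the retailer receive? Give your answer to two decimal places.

Round 5 (the retailer proposes): rejection yields 0 for the supplier; the retailer offers 0 and keeps 100.
Round 4 (the supplier proposes): the retailer can get 100 next round, worth 0.43 × 100 = 43 now; the supplier offers that and keeps 57.
Round 3 (the retailer proposes): the supplier can get 57 next round, worth 0.81 × 57 = 46.17 now; the retailer offers that and keeps 53.83.
Round 2 (the supplier proposes): the retailer can get 53.83 next round, worth 0.43 × 53.83 = 23.1469 now, so the supplier offers 23.1469, keeping 76.8531.
Round 1 (the retailer proposes): the supplier can get 76.8531 next round, worth 0.81 × 76.8531 = 62.251011 now. The retailer offers 62.251011 and keeps 100 − 62.251011 = 37.748989.

37.75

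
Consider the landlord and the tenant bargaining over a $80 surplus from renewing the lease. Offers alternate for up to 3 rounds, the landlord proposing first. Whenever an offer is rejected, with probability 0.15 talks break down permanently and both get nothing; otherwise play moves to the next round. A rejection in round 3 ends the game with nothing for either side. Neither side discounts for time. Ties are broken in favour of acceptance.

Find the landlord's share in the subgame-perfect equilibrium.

By backward induction:
Round 3 (the landlord proposes): rejection yields 0 for the tenant; the landlord offers 0 and keeps 80.
Round 2 (the tenant proposes): rejecting gives the landlord an expected 0.85 × 80 = 68, so the tenant offers 68, keeping 12.
Round 1 (the landlord proposes): rejecting gives the tenant an expected 0.85 × 12 = 10.2; the landlord offers that and keeps 69.8.

69.8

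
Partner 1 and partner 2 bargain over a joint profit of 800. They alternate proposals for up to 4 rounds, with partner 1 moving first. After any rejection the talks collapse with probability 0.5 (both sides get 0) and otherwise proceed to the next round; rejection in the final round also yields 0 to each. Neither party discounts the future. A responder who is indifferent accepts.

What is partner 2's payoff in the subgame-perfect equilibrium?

300

Round 4 (partner 2 proposes): rejection yields 0 for partner 1; partner 2 offers 0 and keeps 800.
Round 3 (partner 1 proposes): rejecting gives partner 2 an expected 0.5 × 800 = 400, so partner 1 offers 400, keeping 400.
Round 2 (partner 2 proposes): rejecting gives partner 1 an expected 0.5 × 400 = 200, so partner 2 offers 200, keeping 600.
Round 1 (partner 1 proposes): rejecting gives partner 2 an expected 0.5 × 600 = 300, so partner 1 offers 300, keeping 500.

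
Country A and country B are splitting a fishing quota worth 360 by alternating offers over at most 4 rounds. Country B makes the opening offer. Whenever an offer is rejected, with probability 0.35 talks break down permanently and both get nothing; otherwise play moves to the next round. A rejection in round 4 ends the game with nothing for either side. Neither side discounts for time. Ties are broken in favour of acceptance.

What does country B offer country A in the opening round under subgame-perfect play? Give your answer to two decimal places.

180.77

By backward induction:
Round 4 (country A proposes): country B will accept anything ≥ 0, so country A offers 0 and keeps 360.
Round 3 (country B proposes): rejecting gives country A an expected 0.65 × 360 = 234; country B offers that and keeps 126.
Round 2 (country A proposes): rejecting gives country B an expected 0.65 × 126 = 81.9, so country A offers 81.9, keeping 278.1.
Round 1 (country B proposes): rejecting gives country A an expected 0.65 × 278.1 = 180.765. Country B offers 180.765 and keeps 360 − 180.765 = 179.235.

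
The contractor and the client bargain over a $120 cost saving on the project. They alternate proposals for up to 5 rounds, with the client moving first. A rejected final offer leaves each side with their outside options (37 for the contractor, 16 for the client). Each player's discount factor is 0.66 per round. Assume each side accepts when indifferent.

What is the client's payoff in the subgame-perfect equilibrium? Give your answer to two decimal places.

Round 5 (the client proposes): the contractor gets 37 if talks fail, so the client offers 37 and keeps 83.
Round 4 (the contractor proposes): the client can get 83 next round, worth 0.66 × 83 = 54.78 now; the contractor offers that and keeps 65.22.
Round 3 (the client proposes): the contractor can get 65.22 next round, worth 0.66 × 65.22 = 43.0452 now. The client offers 43.0452 and keeps 120 − 43.0452 = 76.9548.
Round 2 (the contractor proposes): the client can get 76.9548 next round, worth 0.66 × 76.9548 = 50.790168 now, so the contractor offers 50.790168, keeping 69.209832.
Round 1 (the client proposes): the contractor can get 69.209832 next round, worth 0.66 × 69.209832 = 45.67848912 now, so the client offers 45.67848912, keeping 74.32151088.

74.32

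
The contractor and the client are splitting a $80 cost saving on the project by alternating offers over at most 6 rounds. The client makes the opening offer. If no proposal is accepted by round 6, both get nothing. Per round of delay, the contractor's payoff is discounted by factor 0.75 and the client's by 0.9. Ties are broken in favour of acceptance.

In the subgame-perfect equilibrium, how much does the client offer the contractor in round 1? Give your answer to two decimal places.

37.39

Round 6 (the contractor proposes): rejection yields 0 for the client; the contractor offers 0 and keeps 80.
Round 5 (the client proposes): the contractor can get 80 next round, worth 0.75 × 80 = 60 now, so the client offers 60, keeping 20.
Round 4 (the contractor proposes): the client can get 20 next round, worth 0.9 × 20 = 18 now; the contractor offers that and keeps 62.
Round 3 (the client proposes): the contractor can get 62 next round, worth 0.75 × 62 = 46.5 now. The client offers 46.5 and keeps 80 − 46.5 = 33.5.
Round 2 (the contractor proposes): the client can get 33.5 next round, worth 0.9 × 33.5 = 30.15 now, so the contractor offers 30.15, keeping 49.85.
Round 1 (the client proposes): the contractor can get 49.85 next round, worth 0.75 × 49.85 = 37.3875 now, so the client offers 37.3875, keeping 42.6125.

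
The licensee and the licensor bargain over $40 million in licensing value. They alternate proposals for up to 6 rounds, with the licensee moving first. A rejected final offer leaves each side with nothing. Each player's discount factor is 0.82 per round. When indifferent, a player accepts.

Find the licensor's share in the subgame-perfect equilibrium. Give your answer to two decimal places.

Round 6 (the licensor proposes): rejection yields 0 for the licensee; the licensor offers 0 and keeps 40.
Round 5 (the licensee proposes): the licensor can get 40 next round, worth 0.82 × 40 = 32.8 now. The licensee offers 32.8 and keeps 40 − 32.8 = 7.2.
Round 4 (the licensor proposes): the licensee can get 7.2 next round, worth 0.82 × 7.2 = 5.904 now. The licensor offers 5.904 and keeps 40 − 5.904 = 34.096.
Round 3 (the licensee proposes): the licensor can get 34.096 next round, worth 0.82 × 34.096 = 27.95872 now; the licensee offers that and keeps 12.04128.
Round 2 (the licensor proposes): the licensee can get 12.04128 next round, worth 0.82 × 12.04128 = 9.8738496 now; the licensor offers that and keeps 30.1261504.
Round 1 (the licensee proposes): the licensor can get 30.1261504 next round, worth 0.82 × 30.1261504 = 24.703443328 now, so the licensee offers 24.703443328, keeping 15.296556672.

24.70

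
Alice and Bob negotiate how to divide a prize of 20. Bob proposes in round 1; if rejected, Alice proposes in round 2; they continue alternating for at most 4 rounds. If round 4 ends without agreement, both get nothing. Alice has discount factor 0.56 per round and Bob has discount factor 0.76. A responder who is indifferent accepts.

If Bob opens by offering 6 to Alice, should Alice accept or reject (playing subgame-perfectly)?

Round 4 (Alice proposes): Bob will accept anything ≥ 0, so Alice offers 0 and keeps 20.
Round 3 (Bob proposes): Alice can get 20 next round, worth 0.56 × 20 = 11.2 now, so Bob offers 11.2, keeping 8.8.
Round 2 (Alice proposes): Bob can get 8.8 next round, worth 0.76 × 8.8 = 6.688 now; Alice offers that and keeps 13.312.
So by rejecting in round 1, Alice gets 13.312 next round, worth 0.56 × 13.312 = 7.45472 now.
Offer 6 < 7.45472, so Alice rejects.

Reject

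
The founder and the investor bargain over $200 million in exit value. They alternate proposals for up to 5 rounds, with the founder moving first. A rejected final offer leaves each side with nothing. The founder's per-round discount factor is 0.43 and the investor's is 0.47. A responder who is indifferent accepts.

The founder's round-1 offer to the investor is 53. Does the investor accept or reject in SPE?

Reject

Round 5 (the founder proposes): the investor will accept anything ≥ 0, so the founder offers 0 and keeps 200.
Round 4 (the investor proposes): the founder can get 200 next round, worth 0.43 × 200 = 86 now; the investor offers that and keeps 114.
Round 3 (the founder proposes): the investor can get 114 next round, worth 0.47 × 114 = 53.58 now, so the founder offers 53.58, keeping 146.42.
Round 2 (the investor proposes): the founder can get 146.42 next round, worth 0.43 × 146.42 = 62.9606 now. The investor offers 62.9606 and keeps 200 − 62.9606 = 137.0394.
So by rejecting in round 1, the investor gets 137.0394 next round, worth 0.47 × 137.0394 = 64.408518 now.
Offer 53 < 64.408518, so the investor rejects.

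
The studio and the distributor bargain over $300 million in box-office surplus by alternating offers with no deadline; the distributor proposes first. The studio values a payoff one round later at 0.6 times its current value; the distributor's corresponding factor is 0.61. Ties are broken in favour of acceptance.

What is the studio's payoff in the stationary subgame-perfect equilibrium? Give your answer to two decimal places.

110.73

When the distributor proposes, the studio accepts any offer worth at least 0.6 times what the studio would get by proposing next round; and vice versa.
This gives x = 300 − 0.6y and y = 300 − 0.61x, where x and y are each side's share when it proposes.
Hence (1 − 0.6·0.61)x = 300(1 − 0.6), i.e. 0.634·x = 120.
x ≈ 189.2744; the studio's share is 300 − x ≈ 110.7256.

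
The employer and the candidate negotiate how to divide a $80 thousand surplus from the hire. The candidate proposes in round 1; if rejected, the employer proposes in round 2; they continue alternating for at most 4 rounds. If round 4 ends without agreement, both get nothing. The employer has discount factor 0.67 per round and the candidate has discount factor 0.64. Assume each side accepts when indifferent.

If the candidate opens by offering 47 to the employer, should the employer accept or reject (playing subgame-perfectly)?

Round 4 (the employer proposes): the candidate will accept anything ≥ 0, so the employer offers 0 and keeps 80.
Round 3 (the candidate proposes): the employer can get 80 next round, worth 0.67 × 80 = 53.6 now; the candidate offers that and keeps 26.4.
Round 2 (the employer proposes): the candidate can get 26.4 next round, worth 0.64 × 26.4 = 16.896 now, so the employer offers 16.896, keeping 63.104.
So by rejecting in round 1, the employer gets 63.104 next round, worth 0.67 × 63.104 = 42.27968 now.
Offer 47 ≥ 42.27968, so the employer accepts.

Accept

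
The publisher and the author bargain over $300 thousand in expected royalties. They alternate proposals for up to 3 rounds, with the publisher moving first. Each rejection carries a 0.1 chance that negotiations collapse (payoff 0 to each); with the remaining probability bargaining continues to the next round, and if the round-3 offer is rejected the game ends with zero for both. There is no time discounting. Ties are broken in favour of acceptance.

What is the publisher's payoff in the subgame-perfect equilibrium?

Round 3 (the publisher proposes): the author will accept anything ≥ 0, so the publisher offers 0 and keeps 300.
Round 2 (the author proposes): rejecting gives the publisher an expected 0.9 × 300 = 270, so the author offers 270, keeping 30.
Round 1 (the publisher proposes): rejecting gives the author an expected 0.9 × 30 = 27. The publisher offers 27 and keeps 300 − 27 = 273.

273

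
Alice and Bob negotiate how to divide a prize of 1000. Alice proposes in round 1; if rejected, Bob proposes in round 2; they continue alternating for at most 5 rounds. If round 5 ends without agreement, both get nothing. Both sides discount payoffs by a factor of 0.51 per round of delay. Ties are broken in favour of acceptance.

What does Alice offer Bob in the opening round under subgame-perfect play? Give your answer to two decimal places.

314.90

Solve by backward induction from round 5.
Round 5 (Alice proposes): rejection yields 0 for Bob; Alice offers 0 and keeps 1000.
Round 4 (Bob proposes): Alice can get 1000 next round, worth 0.51 × 1000 = 510 now, so Bob offers 510, keeping 490.
Round 3 (Alice proposes): Bob can get 490 next round, worth 0.51 × 490 = 249.9 now. Alice offers 249.9 and keeps 1000 − 249.9 = 750.1.
Round 2 (Bob proposes): Alice can get 750.1 next round, worth 0.51 × 750.1 = 382.551 now. Bob offers 382.551 and keeps 1000 − 382.551 = 617.449.
Round 1 (Alice proposes): Bob can get 617.449 next round, worth 0.51 × 617.449 = 314.89899 now; Alice offers that and keeps 685.10101.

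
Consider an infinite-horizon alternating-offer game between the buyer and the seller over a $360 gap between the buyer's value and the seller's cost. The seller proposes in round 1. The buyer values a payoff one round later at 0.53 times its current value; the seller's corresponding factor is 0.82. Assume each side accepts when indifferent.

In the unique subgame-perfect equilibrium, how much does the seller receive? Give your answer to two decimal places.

299.26

When the seller proposes, the buyer accepts any offer worth at least 0.53 times what the buyer would get by proposing next round; and vice versa.
This gives x = 360 − 0.53y and y = 360 − 0.82x, where x and y are each side's share when it proposes.
Hence (1 − 0.53·0.82)x = 360(1 − 0.53), i.e. 0.5654·x = 169.2.
x ≈ 299.2572; the buyer's share is 360 − x ≈ 60.7428.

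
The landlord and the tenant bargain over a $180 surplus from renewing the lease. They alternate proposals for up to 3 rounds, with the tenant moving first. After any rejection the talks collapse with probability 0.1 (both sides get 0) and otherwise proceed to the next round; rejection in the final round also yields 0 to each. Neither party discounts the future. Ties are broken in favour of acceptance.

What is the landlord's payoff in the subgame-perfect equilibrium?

Round 3 (the tenant proposes): rejection yields 0 for the landlord; the tenant offers 0 and keeps 180.
Round 2 (the landlord proposes): rejecting gives the tenant an expected 0.9 × 180 = 162. The landlord offers 162 and keeps 180 − 162 = 18.
Round 1 (the tenant proposes): rejecting gives the landlord an expected 0.9 × 18 = 16.2; the tenant offers that and keeps 163.8.

16.2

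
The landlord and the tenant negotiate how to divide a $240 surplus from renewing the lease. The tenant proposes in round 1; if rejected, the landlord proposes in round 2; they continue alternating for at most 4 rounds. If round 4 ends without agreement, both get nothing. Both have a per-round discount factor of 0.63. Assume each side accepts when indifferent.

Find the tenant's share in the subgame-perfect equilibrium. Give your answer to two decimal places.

Round 4 (the landlord proposes): rejection yields 0 for the tenant; the landlord offers 0 and keeps 240.
Round 3 (the tenant proposes): the landlord can get 240 next round, worth 0.63 × 240 = 151.2 now, so the tenant offers 151.2, keeping 88.8.
Round 2 (the landlord proposes): the tenant can get 88.8 next round, worth 0.63 × 88.8 = 55.944 now, so the landlord offers 55.944, keeping 184.056.
Round 1 (the tenant proposes): the landlord can get 184.056 next round, worth 0.63 × 184.056 = 115.95528 now; the tenant offers that and keeps 124.04472.

124.04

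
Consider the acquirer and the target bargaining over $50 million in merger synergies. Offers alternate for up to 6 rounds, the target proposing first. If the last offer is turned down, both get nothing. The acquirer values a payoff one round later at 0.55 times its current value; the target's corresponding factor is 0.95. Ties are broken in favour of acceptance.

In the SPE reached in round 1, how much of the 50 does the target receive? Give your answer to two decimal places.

Round 6 (the acquirer proposes): rejection yields 0 for the target; the acquirer offers 0 and keeps 50.
Round 5 (the target proposes): the acquirer can get 50 next round, worth 0.55 × 50 = 27.5 now, so the target offers 27.5, keeping 22.5.
Round 4 (the acquirer proposes): the target can get 22.5 next round, worth 0.95 × 22.5 = 21.375 now; the acquirer offers that and keeps 28.625.
Round 3 (the target proposes): the acquirer can get 28.625 next round, worth 0.55 × 28.625 = 15.74375 now; the target offers that and keeps 34.25625.
Round 2 (the acquirer proposes): the target can get 34.25625 next round, worth 0.95 × 34.25625 = 32.5434375 now, so the acquirer offers 32.5434375, keeping 17.4565625.
Round 1 (the target proposes): the acquirer can get 17.4565625 next round, worth 0.55 × 17.4565625 = 9.601109375 now; the target offers that and keeps 40.398890625.

40.40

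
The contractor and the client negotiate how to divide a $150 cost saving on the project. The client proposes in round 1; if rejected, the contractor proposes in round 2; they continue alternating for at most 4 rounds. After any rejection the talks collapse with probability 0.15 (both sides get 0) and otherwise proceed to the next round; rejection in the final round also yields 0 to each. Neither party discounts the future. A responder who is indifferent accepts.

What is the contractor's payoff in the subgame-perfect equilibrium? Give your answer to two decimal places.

111.24

By backward induction:
Round 4 (the contractor proposes): rejection yields 0 for the client; the contractor offers 0 and keeps 150.
Round 3 (the client proposes): rejecting gives the contractor an expected 0.85 × 150 = 127.5; the client offers that and keeps 22.5.
Round 2 (the contractor proposes): rejecting gives the client an expected 0.85 × 22.5 = 19.125. The contractor offers 19.125 and keeps 150 − 19.125 = 130.875.
Round 1 (the client proposes): rejecting gives the contractor an expected 0.85 × 130.875 = 111.24375; the client offers that and keeps 38.75625.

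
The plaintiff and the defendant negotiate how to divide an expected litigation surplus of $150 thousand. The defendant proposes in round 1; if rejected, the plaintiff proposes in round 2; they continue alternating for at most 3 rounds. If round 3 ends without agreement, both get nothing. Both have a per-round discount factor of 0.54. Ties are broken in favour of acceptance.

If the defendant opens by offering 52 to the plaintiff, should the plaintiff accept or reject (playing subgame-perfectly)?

Work out the plaintiff's continuation value if the offer is rejected.
Round 3 (the defendant proposes): rejection yields 0 for the plaintiff; the defendant offers 0 and keeps 150.
Round 2 (the plaintiff proposes): the defendant can get 150 next round, worth 0.54 × 150 = 81 now, so the plaintiff offers 81, keeping 69.
So by rejecting in round 1, the plaintiff gets 69 next round, worth 0.54 × 69 = 37.26 now.
Offer 52 ≥ 37.26, so the plaintiff accepts.

Accept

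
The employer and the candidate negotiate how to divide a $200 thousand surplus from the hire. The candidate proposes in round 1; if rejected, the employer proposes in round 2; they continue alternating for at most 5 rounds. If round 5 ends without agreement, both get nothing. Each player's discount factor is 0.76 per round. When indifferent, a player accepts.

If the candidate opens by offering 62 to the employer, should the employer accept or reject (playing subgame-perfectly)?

Accept

Round 5 (the candidate proposes): rejection yields 0 for the employer; the candidate offers 0 and keeps 200.
Round 4 (the employer proposes): the candidate can get 200 next round, worth 0.76 × 200 = 152 now; the employer offers that and keeps 48.
Round 3 (the candidate proposes): the employer can get 48 next round, worth 0.76 × 48 = 36.48 now; the candidate offers that and keeps 163.52.
Round 2 (the employer proposes): the candidate can get 163.52 next round, worth 0.76 × 163.52 = 124.2752 now, so the employer offers 124.2752, keeping 75.7248.
So by rejecting in round 1, the employer gets 75.7248 next round, worth 0.76 × 75.7248 = 57.550848 now.
Offer 62 ≥ 57.550848, so the employer accepts.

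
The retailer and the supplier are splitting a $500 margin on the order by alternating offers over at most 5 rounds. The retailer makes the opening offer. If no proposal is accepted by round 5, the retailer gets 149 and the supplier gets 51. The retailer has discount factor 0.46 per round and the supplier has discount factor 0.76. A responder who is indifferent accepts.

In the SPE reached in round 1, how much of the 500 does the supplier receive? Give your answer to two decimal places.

283.17

Round 5 (the retailer proposes): the supplier gets 51 if talks fail, so the retailer offers 51 and keeps 449.
Round 4 (the supplier proposes): the retailer can get 449 next round, worth 0.46 × 449 = 206.54 now; the supplier offers that and keeps 293.46.
Round 3 (the retailer proposes): the supplier can get 293.46 next round, worth 0.76 × 293.46 = 223.0296 now. The retailer offers 223.0296 and keeps 500 − 223.0296 = 276.9704.
Round 2 (the supplier proposes): the retailer can get 276.9704 next round, worth 0.46 × 276.9704 = 127.406384 now. The supplier offers 127.406384 and keeps 500 − 127.406384 = 372.593616.
Round 1 (the retailer proposes): the supplier can get 372.593616 next round, worth 0.76 × 372.593616 = 283.17114816 now; the retailer offers that and keeps 216.82885184.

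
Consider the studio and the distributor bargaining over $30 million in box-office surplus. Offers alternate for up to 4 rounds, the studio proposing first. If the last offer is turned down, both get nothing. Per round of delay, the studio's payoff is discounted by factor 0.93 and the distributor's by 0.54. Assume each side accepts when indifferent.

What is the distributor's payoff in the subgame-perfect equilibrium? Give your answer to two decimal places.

By backward induction:
Round 4 (the distributor proposes): rejection yields 0 for the studio; the distributor offers 0 and keeps 30.
Round 3 (the studio proposes): the distributor can get 30 next round, worth 0.54 × 30 = 16.2 now. The studio offers 16.2 and keeps 30 − 16.2 = 13.8.
Round 2 (the distributor proposes): the studio can get 13.8 next round, worth 0.93 × 13.8 = 12.834 now. The distributor offers 12.834 and keeps 30 − 12.834 = 17.166.
Round 1 (the studio proposes): the distributor can get 17.166 next round, worth 0.54 × 17.166 = 9.26964 now; the studio offers that and keeps 20.73036.

9.27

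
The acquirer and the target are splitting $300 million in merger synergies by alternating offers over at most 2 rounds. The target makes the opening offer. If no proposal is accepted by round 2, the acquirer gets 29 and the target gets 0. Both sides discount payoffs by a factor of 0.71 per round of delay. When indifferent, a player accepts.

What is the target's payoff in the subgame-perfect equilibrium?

87

Round 2 (the acquirer proposes): the target will accept anything ≥ 0, so the acquirer offers 0 and keeps 300.
Round 1 (the target proposes): the acquirer can get 300 next round, worth 0.71 × 300 = 213 now; the target offers that and keeps 87.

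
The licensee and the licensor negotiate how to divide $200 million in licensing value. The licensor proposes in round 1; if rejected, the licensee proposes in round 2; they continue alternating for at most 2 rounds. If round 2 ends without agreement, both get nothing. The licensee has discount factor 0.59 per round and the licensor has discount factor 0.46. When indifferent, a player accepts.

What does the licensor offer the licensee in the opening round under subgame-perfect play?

Round 2 (the licensee proposes): rejection yields 0 for the licensor; the licensee offers 0 and keeps 200.
Round 1 (the licensor proposes): the licensee can get 200 next round, worth 0.59 × 200 = 118 now. The licensor offers 118 and keeps 200 − 118 = 82.

118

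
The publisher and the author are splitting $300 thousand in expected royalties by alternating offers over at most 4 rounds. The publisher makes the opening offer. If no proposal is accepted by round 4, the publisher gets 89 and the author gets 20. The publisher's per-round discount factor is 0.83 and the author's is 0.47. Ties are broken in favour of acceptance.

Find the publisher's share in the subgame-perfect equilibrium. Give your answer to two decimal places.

237.34

Round 4 (the author proposes): the publisher gets 89 if talks fail, so the author offers 89 and keeps 211.
Round 3 (the publisher proposes): the author can get 211 next round, worth 0.47 × 211 = 99.17 now; the publisher offers that and keeps 200.83.
Round 2 (the author proposes): the publisher can get 200.83 next round, worth 0.83 × 200.83 = 166.6889 now, so the author offers 166.6889, keeping 133.3111.
Round 1 (the publisher proposes): the author can get 133.3111 next round, worth 0.47 × 133.3111 = 62.656217 now. The publisher offers 62.656217 and keeps 300 − 62.656217 = 237.343783.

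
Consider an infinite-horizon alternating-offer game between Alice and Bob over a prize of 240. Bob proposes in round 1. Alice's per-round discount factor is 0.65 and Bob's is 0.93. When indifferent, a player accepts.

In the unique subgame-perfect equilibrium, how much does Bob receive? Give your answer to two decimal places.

212.39

When Bob proposes, Alice accepts any offer worth at least 0.65 times what Alice would get by proposing next round; and vice versa.
This gives x = 240 − 0.65y and y = 240 − 0.93x, where x and y are each side's share when it proposes.
Hence (1 − 0.65·0.93)x = 240(1 − 0.65), i.e. 0.3955·x = 84.
x ≈ 212.3894; Alice's share is 240 − x ≈ 27.6106.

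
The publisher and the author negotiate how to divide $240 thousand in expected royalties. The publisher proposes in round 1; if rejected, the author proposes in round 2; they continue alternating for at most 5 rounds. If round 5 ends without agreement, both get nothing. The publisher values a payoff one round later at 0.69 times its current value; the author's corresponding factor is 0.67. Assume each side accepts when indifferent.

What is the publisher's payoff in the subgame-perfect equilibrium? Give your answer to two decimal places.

Round 5 (the publisher proposes): the author will accept anything ≥ 0, so the publisher offers 0 and keeps 240.
Round 4 (the author proposes): the publisher can get 240 next round, worth 0.69 × 240 = 165.6 now; the author offers that and keeps 74.4.
Round 3 (the publisher proposes): the author can get 74.4 next round, worth 0.67 × 74.4 = 49.848 now. The publisher offers 49.848 and keeps 240 − 49.848 = 190.152.
Round 2 (the author proposes): the publisher can get 190.152 next round, worth 0.69 × 190.152 = 131.20488 now. The author offers 131.20488 and keeps 240 − 131.20488 = 108.79512.
Round 1 (the publisher proposes): the author can get 108.79512 next round, worth 0.67 × 108.79512 = 72.8927304 now; the publisher offers that and keeps 167.1072696.

167.11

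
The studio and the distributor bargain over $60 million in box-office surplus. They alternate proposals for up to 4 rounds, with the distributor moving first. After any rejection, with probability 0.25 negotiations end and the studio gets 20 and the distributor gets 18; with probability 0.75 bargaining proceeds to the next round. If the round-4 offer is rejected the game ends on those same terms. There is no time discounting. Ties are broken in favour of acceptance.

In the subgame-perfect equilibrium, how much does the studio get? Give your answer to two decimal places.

33.41

Round 4 (the studio proposes): the distributor gets 18 if talks fail, so the studio offers 18 and keeps 42.
Round 3 (the distributor proposes): rejecting gives the studio an expected 0.75 × 42 + 0.25 × 20 = 36.5, so the distributor offers 36.5, keeping 23.5.
Round 2 (the studio proposes): rejecting gives the distributor an expected 0.75 × 23.5 + 0.25 × 18 = 22.125. The studio offers 22.125 and keeps 60 − 22.125 = 37.875.
Round 1 (the distributor proposes): rejecting gives the studio an expected 0.75 × 37.875 + 0.25 × 20 = 33.40625, so the distributor offers 33.40625, keeping 26.59375.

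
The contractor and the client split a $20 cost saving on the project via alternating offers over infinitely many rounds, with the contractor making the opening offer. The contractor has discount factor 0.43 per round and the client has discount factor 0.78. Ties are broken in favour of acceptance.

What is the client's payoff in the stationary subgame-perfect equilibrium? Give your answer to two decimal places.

13.38

When the contractor proposes, the client accepts any offer worth at least 0.78 times what the client would get by proposing next round; and vice versa.
This gives x = 20 − 0.78y and y = 20 − 0.43x, where x and y are each side's share when it proposes.
Hence (1 − 0.78·0.43)x = 20(1 − 0.78), i.e. 0.6646·x = 4.4.
x ≈ 6.6205; the client's share is 20 − x ≈ 13.3795.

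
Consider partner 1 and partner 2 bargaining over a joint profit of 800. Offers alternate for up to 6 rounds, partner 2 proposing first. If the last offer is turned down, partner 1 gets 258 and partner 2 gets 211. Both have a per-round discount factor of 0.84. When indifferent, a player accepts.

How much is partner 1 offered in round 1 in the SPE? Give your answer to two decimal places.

429.71

Round 6 (partner 1 proposes): partner 2 gets 211 if talks fail, so partner 1 offers 211 and keeps 589.
Round 5 (partner 2 proposes): partner 1 can get 589 next round, worth 0.84 × 589 = 494.76 now. Partner 2 offers 494.76 and keeps 800 − 494.76 = 305.24.
Round 4 (partner 1 proposes): partner 2 can get 305.24 next round, worth 0.84 × 305.24 = 256.4016 now; partner 1 offers that and keeps 543.5984.
Round 3 (partner 2 proposes): partner 1 can get 543.5984 next round, worth 0.84 × 543.5984 = 456.622656 now. Partner 2 offers 456.622656 and keeps 800 − 456.622656 = 343.377344.
Round 2 (partner 1 proposes): partner 2 can get 343.377344 next round, worth 0.84 × 343.377344 = 288.43696896 now. Partner 1 offers 288.43696896 and keeps 800 − 288.43696896 = 511.56303104.
Round 1 (partner 2 proposes): partner 1 can get 511.56303104 next round, worth 0.84 × 511.56303104 = 429.7129460736 now. Partner 2 offers 429.7129460736 and keeps 800 − 429.7129460736 = 370.2870539264.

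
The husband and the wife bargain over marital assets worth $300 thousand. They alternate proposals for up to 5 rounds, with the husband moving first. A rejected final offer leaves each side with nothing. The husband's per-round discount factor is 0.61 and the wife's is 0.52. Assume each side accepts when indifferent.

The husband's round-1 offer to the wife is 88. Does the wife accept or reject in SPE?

Accept

Round 5 (the husband proposes): the wife will accept anything ≥ 0, so the husband offers 0 and keeps 300.
Round 4 (the wife proposes): the husband can get 300 next round, worth 0.61 × 300 = 183 now; the wife offers that and keeps 117.
Round 3 (the husband proposes): the wife can get 117 next round, worth 0.52 × 117 = 60.84 now; the husband offers that and keeps 239.16.
Round 2 (the wife proposes): the husband can get 239.16 next round, worth 0.61 × 239.16 = 145.8876 now. The wife offers 145.8876 and keeps 300 − 145.8876 = 154.1124.
So by rejecting in round 1, the wife gets 154.1124 next round, worth 0.52 × 154.1124 = 80.138448 now.
Offer 88 ≥ 80.138448, so the wife accepts.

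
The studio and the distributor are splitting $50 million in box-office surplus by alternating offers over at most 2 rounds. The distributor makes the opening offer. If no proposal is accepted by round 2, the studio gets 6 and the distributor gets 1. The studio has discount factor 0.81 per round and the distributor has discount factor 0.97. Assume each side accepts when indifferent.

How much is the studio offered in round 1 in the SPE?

Round 2 (the studio proposes): the distributor gets 1 if talks fail, so the studio offers 1 and keeps 49.
Round 1 (the distributor proposes): the studio can get 49 next round, worth 0.81 × 49 = 39.69 now; the distributor offers that and keeps 10.31.

39.69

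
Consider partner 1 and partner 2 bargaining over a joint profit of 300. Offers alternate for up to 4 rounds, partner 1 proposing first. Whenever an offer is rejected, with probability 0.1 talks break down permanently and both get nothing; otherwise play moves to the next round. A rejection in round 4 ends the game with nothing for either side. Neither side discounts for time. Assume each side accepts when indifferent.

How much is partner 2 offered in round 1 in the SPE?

By backward induction:
Round 4 (partner 2 proposes): rejection yields 0 for partner 1; partner 2 offers 0 and keeps 300.
Round 3 (partner 1 proposes): rejecting gives partner 2 an expected 0.9 × 300 = 270; partner 1 offers that and keeps 30.
Round 2 (partner 2 proposes): rejecting gives partner 1 an expected 0.9 × 30 = 27; partner 2 offers that and keeps 273.
Round 1 (partner 1 proposes): rejecting gives partner 2 an expected 0.9 × 273 = 245.7, so partner 1 offers 245.7, keeping 54.3.

245.7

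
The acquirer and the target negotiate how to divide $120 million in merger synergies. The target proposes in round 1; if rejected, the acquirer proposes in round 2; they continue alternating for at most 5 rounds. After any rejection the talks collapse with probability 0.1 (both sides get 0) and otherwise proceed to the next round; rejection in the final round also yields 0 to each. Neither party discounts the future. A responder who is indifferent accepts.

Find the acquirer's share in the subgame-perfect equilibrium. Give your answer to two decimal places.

19.55

Round 5 (the target proposes): rejection yields 0 for the acquirer; the target offers 0 and keeps 120.
Round 4 (the acquirer proposes): rejecting gives the target an expected 0.9 × 120 = 108. The acquirer offers 108 and keeps 120 − 108 = 12.
Round 3 (the target proposes): rejecting gives the acquirer an expected 0.9 × 12 = 10.8; the target offers that and keeps 109.2.
Round 2 (the acquirer proposes): rejecting gives the target an expected 0.9 × 109.2 = 98.28. The acquirer offers 98.28 and keeps 120 − 98.28 = 21.72.
Round 1 (the target proposes): rejecting gives the acquirer an expected 0.9 × 21.72 = 19.548; the target offers that and keeps 100.452.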